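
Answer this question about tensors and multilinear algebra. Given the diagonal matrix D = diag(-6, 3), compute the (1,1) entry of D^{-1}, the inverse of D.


For a diagonal matrix, the inverse has entries (D^{-1})_{ii} = 1/d_{ii}.
The diagonal entries are: d_{11} = -6, d_{22} = 3
We need (D^{-1})_{11} = 1/d_{11} = 1/-6 = -1/6

-1/6


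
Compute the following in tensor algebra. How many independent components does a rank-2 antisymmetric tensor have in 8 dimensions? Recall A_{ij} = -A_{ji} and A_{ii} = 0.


An antisymmetric rank-2 tensor satisfies A_{ij} = -A_{ji}, so diagonal entries are zero.
The independent components are the upper-triangular entries: C(n, 2) = n(n-1)/2.
n = 8
C(8, 2) = 8 * 7 / 2 = 56 / 2 = 28

28


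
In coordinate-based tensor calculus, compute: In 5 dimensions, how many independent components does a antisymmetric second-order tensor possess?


A antisymmetric rank-2 tensor in d dimensions has d(d-1)/2 independent components.
d = 5
d(d-1)/2 = 5 * 4 / 2 = 20 / 2 = 10

10


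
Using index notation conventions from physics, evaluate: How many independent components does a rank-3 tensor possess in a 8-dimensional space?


The number of components of a rank-r tensor in d dimensions is d^r.
Here d = 8 and r = 3.
8^3 = 512

512


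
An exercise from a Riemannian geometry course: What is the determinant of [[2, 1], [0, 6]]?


For a 2x2 matrix [[a, b], [c, d]], det = a*d - b*c.
a = 2, b = 1, c = 0, d = 6
a*d = 2 * 6 = 12
b*c = 1 * 0 = 0
det = 12 - 0 = 12

12


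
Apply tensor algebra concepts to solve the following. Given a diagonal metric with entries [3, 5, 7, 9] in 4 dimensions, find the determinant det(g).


For a diagonal metric, the determinant is the product of diagonal entries.
Diagonal entries: 3, 5, 7, 9
det(g) = 3 * 5 * 7 * 9 = 945

945


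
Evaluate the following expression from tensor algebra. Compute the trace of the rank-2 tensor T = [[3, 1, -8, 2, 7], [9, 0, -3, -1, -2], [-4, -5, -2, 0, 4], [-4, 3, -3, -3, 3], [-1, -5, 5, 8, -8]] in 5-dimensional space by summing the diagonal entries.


The contraction (trace) of a rank-2 tensor is the sum of its diagonal elements.
Diagonal entries: A[1,1] = 3, A[2,2] = 0, A[3,3] = -2, A[4,4] = -3, A[5,5] = -8
Tr(A) = 3 + 0 + -2 + -3 + -8 = -10

-10


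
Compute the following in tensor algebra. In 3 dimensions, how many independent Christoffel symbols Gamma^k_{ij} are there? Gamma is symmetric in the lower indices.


Christoffel symbols Gamma^k_{ij} are symmetric in i,j, so there are d * d(d+1)/2 independent symbols.
d = 3
d(d+1)/2 = 3 * 4 / 2 = 6
Total = 3 * 6 = 18

18


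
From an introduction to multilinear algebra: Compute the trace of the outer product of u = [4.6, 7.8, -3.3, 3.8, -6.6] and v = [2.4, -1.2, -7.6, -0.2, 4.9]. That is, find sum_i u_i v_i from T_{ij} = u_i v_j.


The outer product gives T_{ij} = u_i v_j.
The trace (contraction) is Tr(T) = sum_i T_{ii} = sum_i u_i v_i.
Diagonal entries:
T_{11} = u_1 * v_1 = 4.6 * 2.4 = 11.04
T_{22} = u_2 * v_2 = 7.8 * -1.2 = -9.36
T_{33} = u_3 * v_3 = -3.3 * -7.6 = 25.08
T_{44} = u_4 * v_4 = 3.8 * -0.2 = -0.76
T_{55} = u_5 * v_5 = -6.6 * 4.9 = -32.34
Tr(T) = 11.04 + -9.36 + 25.08 + -0.76 + -32.34 = -6.34

-6.34


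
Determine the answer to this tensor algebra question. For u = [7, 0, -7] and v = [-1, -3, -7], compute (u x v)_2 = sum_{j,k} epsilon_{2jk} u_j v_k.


(u x v)_2 = sum_{j,k} epsilon_{2jk} u_j v_k. Only permutations of (1,2,3) contribute; the two non-zero terms are:
eps_{213} u_1 v_3 = -1 * 7 * -7 = 49
eps_{231} u_3 v_1 = 1 * -7 * -1 = 7
(u x v)_2 = 56

56


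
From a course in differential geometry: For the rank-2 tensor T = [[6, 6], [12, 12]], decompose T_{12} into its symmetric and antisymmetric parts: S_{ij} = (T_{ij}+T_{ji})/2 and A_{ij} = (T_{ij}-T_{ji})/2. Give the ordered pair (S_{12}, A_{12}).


T_{12} = 6
T_{21} = 12
S_{12} = (6 + 12)/2 = 18/2 = 9
A_{12} = (6 - 12)/2 = -6/2 = -3
Check: S + A = 9 + -3 = 6 = T_{12}.

(9, -3)


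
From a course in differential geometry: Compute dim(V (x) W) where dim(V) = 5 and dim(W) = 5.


The dimension of a tensor product is the product of dimensions.
dim(V) = 5, dim(W) = 5
dim(V (x) W) = 5 * 5 = 25

25


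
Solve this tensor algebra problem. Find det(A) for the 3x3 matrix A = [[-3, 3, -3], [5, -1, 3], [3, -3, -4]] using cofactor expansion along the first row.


Expanding along the first row, det(A) = a11*M_11 - a12*M_12 + a13*M_13, where M_1j is the (1,j) minor.
Minor M_11 = -1*-4 - 3*-3 = 13
Minor M_12 = 5*-4 - 3*3 = -29
Minor M_13 = 5*-3 - -1*3 = -12
det = -3*(13) - 3*(-29) + -3*(-12)
    = -39 - -87 + 36
    = 84

84


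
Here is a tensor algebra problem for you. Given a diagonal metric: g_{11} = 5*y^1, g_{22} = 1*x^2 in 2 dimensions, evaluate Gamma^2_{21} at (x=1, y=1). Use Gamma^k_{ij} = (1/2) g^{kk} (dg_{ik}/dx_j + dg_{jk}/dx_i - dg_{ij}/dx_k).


For a diagonal metric, Gamma^k_{ij} = (1/2) g^{kk} (dg_{ik}/dx_j + dg_{jk}/dx_i - dg_{ij}/dx_k).
The metric is diagonal, so g_{ab} = 0 for a != b.
At the given point: g_{11} = 5, g_{22} = 1
g^{22} = 1/1
dg_{22}/dx_1 = dg_{22}/dx_1 = 2
dg_{12}/dx_2 = 0 (off-diagonal)
dg_{21}/dx_2 = 0 (off-diagonal)
Numerator = 2 + 0 - 0 = 2
Gamma^2_{21} = 2 / (2 * 1) = 1

1


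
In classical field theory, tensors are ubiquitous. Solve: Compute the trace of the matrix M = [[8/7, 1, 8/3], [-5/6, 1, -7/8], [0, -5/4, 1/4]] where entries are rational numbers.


The trace is the sum of diagonal entries.
Diagonal: M[1,1] = 8/7, M[2,2] = 1, M[3,3] = 1/4
Tr(M) = 8/7 + 1 + 1/4
Computing step by step:
After adding M[1,1]: 8/7
After adding M[2,2]: 15/7
After adding M[3,3]: 67/28
Tr(M) = 67/28

67/28


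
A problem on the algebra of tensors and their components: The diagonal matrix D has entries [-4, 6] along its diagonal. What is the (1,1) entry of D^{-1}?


For a diagonal matrix, the inverse has entries (D^{-1})_{ii} = 1/d_{ii}.
The diagonal entries are: d_{11} = -4, d_{22} = 6
We need (D^{-1})_{11} = 1/d_{11} = 1/-4 = -1/4

-1/4


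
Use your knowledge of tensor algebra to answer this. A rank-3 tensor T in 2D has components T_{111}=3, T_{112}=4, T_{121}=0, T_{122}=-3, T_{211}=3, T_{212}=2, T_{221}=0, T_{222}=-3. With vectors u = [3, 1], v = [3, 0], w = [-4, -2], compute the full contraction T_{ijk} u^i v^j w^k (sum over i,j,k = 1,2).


S = sum over i,j,k of T_{ijk} u_i v_j w_k. Expanding all 8 terms:
T_{111}*u_1*v_1*w_1 = 3*3*3*-4 = -108  (running total: -108)
T_{112}*u_1*v_1*w_2 = 4*3*3*-2 = -72  (running total: -180)
T_{121}*u_1*v_2*w_1 = 0*3*0*-4 = 0  (running total: -180)
T_{122}*u_1*v_2*w_2 = -3*3*0*-2 = 0  (running total: -180)
T_{211}*u_2*v_1*w_1 = 3*1*3*-4 = -36  (running total: -216)
T_{212}*u_2*v_1*w_2 = 2*1*3*-2 = -12  (running total: -228)
T_{221}*u_2*v_2*w_1 = 0*1*0*-4 = 0  (running total: -228)
T_{222}*u_2*v_2*w_2 = -3*1*0*-2 = 0  (running total: -228)
S = -228

-228


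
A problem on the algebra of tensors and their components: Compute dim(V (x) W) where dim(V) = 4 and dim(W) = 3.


The dimension of a tensor product is the product of dimensions.
dim(V) = 4, dim(W) = 3
dim(V (x) W) = 4 * 3 = 12

12


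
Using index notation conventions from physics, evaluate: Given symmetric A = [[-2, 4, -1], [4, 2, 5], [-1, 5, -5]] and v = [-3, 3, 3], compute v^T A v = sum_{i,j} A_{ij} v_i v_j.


First compute Av:
(Av)_1 = -2*-3 + 4*3 + -1*3 = 15
(Av)_2 = 4*-3 + 2*3 + 5*3 = 9
(Av)_3 = -1*-3 + 5*3 + -5*3 = 3
Av = [15, 9, 3]
Then v^T (Av) = -3*15 + 3*9 + 3*3
= -45 + 27 + 9 = -9

-9


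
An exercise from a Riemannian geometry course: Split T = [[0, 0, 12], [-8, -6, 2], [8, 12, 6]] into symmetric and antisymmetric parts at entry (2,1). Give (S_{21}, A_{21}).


T_{21} = -8
T_{12} = 0
S_{21} = (-8 + 0)/2 = -8/2 = -4
A_{21} = (-8 - 0)/2 = -8/2 = -4
Check: S + A = -4 + -4 = -8 = T_{21}.

(-4, -4)


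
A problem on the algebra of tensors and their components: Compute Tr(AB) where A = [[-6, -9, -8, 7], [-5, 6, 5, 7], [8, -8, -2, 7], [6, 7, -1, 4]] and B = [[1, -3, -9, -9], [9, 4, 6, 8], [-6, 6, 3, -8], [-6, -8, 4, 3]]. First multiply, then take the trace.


Tr(AB) = sum_i (AB)_{ii} where (AB)_{ii} = sum_k A_{ik} B_{ki}.
(AB)_{11} = -6*1 + -9*9 + -8*-6 + 7*-6 = -81
(AB)_{22} = -5*-3 + 6*4 + 5*6 + 7*-8 = 13
(AB)_{33} = 8*-9 + -8*6 + -2*3 + 7*4 = -98
(AB)_{44} = 6*-9 + 7*8 + -1*-8 + 4*3 = 22
Tr(AB) = -81 + 13 + -98 + 22 = -144

-144


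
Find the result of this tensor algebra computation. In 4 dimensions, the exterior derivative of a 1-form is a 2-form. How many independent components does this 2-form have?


The exterior derivative of a p-form is a (p+1)-form.
Its number of independent components is C(n, p+1).
n = 4, p+1 = 2
C(4, 2) = 6

6


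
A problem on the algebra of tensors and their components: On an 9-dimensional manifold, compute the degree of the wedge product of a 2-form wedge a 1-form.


The degree of a wedge product is the sum of the degrees of the individual forms.
Degrees: 2, 1
Total degree = 2 + 1 = 3

3


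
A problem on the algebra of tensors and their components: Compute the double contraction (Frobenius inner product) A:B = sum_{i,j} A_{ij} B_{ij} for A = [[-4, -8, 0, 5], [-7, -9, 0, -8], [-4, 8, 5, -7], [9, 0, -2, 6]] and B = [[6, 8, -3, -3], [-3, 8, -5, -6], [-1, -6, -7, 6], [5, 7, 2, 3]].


A:B = sum over all i,j of A_{ij} * B_{ij}.
Row 1: -4*6=-24, -8*8=-64, 0*-3=0, 5*-3=-15 => row sum = -103
Row 2: -7*-3=21, -9*8=-72, 0*-5=0, -8*-6=48 => row sum = -3
Row 3: -4*-1=4, 8*-6=-48, 5*-7=-35, -7*6=-42 => row sum = -121
Row 4: 9*5=45, 0*7=0, -2*2=-4, 6*3=18 => row sum = 59
Total = -103 + -3 + -121 + 59 = -168

-168


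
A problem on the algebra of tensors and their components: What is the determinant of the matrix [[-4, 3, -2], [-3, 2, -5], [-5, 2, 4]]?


Expanding along the first row, det(A) = a11*M_11 - a12*M_12 + a13*M_13, where M_1j is the (1,j) minor.
Minor M_11 = 2*4 - -5*2 = 18
Minor M_12 = -3*4 - -5*-5 = -37
Minor M_13 = -3*2 - 2*-5 = 4
det = -4*(18) - 3*(-37) + -2*(4)
    = -72 - -111 + -8
    = 31

31


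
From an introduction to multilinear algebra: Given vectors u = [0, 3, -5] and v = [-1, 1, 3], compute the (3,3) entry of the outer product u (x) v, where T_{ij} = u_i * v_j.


The outer product entry T_{ij} = u_i * v_j.
We need i=3, j=3.
u_3 = -5, v_3 = 3
T_{3,3} = -5 * 3 = -15

-15


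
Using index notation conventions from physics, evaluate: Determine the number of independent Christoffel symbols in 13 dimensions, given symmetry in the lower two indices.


Christoffel symbols Gamma^k_{ij} are symmetric in i,j, so there are d * d(d+1)/2 independent symbols.
d = 13
d(d+1)/2 = 13 * 14 / 2 = 91
Total = 13 * 91 = 1183

1183


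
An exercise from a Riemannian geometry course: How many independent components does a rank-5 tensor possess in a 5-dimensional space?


The number of components of a rank-r tensor in d dimensions is d^r.
Here d = 5 and r = 5.
5^5 = 3125

3125


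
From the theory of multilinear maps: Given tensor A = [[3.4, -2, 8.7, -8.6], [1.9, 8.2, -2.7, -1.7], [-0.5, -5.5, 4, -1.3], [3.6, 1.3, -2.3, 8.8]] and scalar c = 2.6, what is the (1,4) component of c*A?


Scalar multiplication: (cA)_{ij} = c * A_{ij}.
c = 2.6
A_{14} = -8.6
(cA)_{14} = 2.6 * -8.6 = -22.36

-22.36


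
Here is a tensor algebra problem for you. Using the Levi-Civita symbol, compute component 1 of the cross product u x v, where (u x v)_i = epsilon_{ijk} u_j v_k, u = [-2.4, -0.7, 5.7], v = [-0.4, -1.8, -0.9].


(u x v)_1 = sum_{j,k} epsilon_{1jk} u_j v_k. Only permutations of (1,2,3) contribute; the two non-zero terms are:
eps_{123} u_2 v_3 = 1 * -0.7 * -0.9 = 0.63
eps_{132} u_3 v_2 = -1 * 5.7 * -1.8 = 10.26
(u x v)_1 = 10.89

10.89


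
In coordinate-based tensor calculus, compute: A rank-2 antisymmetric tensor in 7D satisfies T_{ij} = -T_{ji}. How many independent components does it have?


An antisymmetric rank-2 tensor satisfies A_{ij} = -A_{ji}, so diagonal entries are zero.
The independent components are the upper-triangular entries: C(n, 2) = n(n-1)/2.
n = 7
C(7, 2) = 7 * 6 / 2 = 42 / 2 = 21

21


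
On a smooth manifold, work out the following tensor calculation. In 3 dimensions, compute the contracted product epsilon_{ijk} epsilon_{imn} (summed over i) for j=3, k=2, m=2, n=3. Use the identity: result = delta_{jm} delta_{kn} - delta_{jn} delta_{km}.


Using the identity: epsilon_{ijk} epsilon_{imn} = delta_{jm} delta_{kn} - delta_{jn} delta_{km}.
delta_{32} = 0
delta_{23} = 0
delta_{33} = 1
delta_{22} = 1
Result = 0 * 0 - 1 * 1 = 0 - 1 = -1

-1


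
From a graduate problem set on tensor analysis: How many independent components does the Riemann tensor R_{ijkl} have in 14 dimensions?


The Riemann tensor in d dimensions has d^2(d^2 - 1)/12 independent components.
d = 14, so d^2 = 196
d^2 - 1 = 195
d^2(d^2 - 1) = 196 * 195 = 38220
Divide by 12: 38220 / 12 = 3185

3185


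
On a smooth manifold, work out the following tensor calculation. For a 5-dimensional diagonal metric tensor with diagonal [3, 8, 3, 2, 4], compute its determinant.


For a diagonal metric, the determinant is the product of diagonal entries.
Diagonal entries: 3, 8, 3, 2, 4
det(g) = 3 * 8 * 3 * 2 * 4 = 576

576


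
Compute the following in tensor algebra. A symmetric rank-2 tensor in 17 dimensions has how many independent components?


A symmetric rank-2 tensor in d dimensions has d(d+1)/2 independent components.
d = 17
d(d+1)/2 = 17 * 18 / 2 = 306 / 2 = 153

153


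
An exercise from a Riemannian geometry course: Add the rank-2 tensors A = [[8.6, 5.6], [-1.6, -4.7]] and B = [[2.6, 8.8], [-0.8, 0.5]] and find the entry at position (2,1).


Tensor addition is component-wise: (A + B)_{ij} = A_{ij} + B_{ij}.
A_{21} = -1.6
B_{21} = -0.8
(A + B)_{21} = -1.6 + -0.8 = -2.4

-2.4


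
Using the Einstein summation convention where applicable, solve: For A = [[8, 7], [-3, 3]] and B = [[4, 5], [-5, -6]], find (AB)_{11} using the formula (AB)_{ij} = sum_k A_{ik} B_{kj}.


(AB)_{ij} = sum_k A_{ik} B_{kj}.
For i=1, j=1:
A_{11} * B_{11} = 8 * 4 = 32
A_{12} * B_{21} = 7 * -5 = -35
Sum = 32 + -35 = -3

-3


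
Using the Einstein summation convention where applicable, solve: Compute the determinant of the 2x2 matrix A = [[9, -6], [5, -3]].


For a 2x2 matrix [[a, b], [c, d]], det = a*d - b*c.
a = 9, b = -6, c = 5, d = -3
a*d = 9 * -3 = -27
b*c = -6 * 5 = -30
det = -27 - -30 = 3

3


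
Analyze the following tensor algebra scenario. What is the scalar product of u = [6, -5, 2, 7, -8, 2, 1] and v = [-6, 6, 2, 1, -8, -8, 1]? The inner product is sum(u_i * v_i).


The inner product u . v = sum of u_i * v_i.
Term-by-term: 6 * -6, -5 * 6, 2 * 2, 7 * 1, -8 * -8, 2 * -8, 1 * 1
Products: -36, -30, 4, 7, 64, -16, 1
Sum = -36 + -30 + 4 + 7 + 64 + -16 + 1 = -6

-6


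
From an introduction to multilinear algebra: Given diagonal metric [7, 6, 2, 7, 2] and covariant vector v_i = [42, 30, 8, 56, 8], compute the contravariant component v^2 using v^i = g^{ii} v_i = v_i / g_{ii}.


To raise an index with a diagonal metric: v^i = v_i / g_{ii}.
For index 2: v_2 = 30, g_{22} = 6
v^2 = 30 / 6 = 5

5


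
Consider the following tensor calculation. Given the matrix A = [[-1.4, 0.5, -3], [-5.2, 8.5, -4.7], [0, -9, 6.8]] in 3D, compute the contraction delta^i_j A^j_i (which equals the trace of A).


The contraction (trace) of a rank-2 tensor is the sum of its diagonal elements.
Diagonal entries: A[1,1] = -1.4, A[2,2] = 8.5, A[3,3] = 6.8
Tr(A) = -1.4 + 8.5 + 6.8 = 13.9

13.9


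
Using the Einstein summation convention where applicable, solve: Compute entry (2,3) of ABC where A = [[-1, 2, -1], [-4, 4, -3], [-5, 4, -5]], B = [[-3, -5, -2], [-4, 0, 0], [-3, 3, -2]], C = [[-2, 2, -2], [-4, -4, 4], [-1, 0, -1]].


(ABC)_{23} = sum_m (AB)_{2m} C_{m3}. First compute row 2 of AB.
(AB)_{21} = -4*-3 + 4*-4 + -3*-3 = 5
(AB)_{22} = -4*-5 + 4*0 + -3*3 = 11
(AB)_{23} = -4*-2 + 4*0 + -3*-2 = 14
Now contract with column 3 of C:
(AB)_{21} * C_{13} = 5 * -2 = -10
(AB)_{22} * C_{23} = 11 * 4 = 44
(AB)_{23} * C_{33} = 14 * -1 = -14
(ABC)_{23} = -10 + 44 + -14 = 20

20


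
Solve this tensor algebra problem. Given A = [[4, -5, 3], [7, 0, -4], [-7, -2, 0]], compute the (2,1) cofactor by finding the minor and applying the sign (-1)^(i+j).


To find cofactor C_{21}, delete row 2 and column 1.
The resulting 2x2 submatrix is: [[-5, 3], [-2, 0]]
Minor M_{21} = -5*0 - 3*-2
  = 0 - -6 = 6
Sign = (-1)^(2+1) = (-1)^3 = -1
Cofactor C_{21} = -1 * 6 = -6

-6


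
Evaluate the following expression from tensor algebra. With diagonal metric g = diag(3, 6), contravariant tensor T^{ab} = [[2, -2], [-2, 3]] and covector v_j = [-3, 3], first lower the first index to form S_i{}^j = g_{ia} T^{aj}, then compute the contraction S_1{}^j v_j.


Step 1: lower the first index. For a diagonal metric, g_{ia} T^{aj} = g_{ii} T^{ij} (no sum on i).
g_{11} = 3
S_1{}^1 = 3 * T^{11} = 3 * 2 = 6
S_1{}^2 = 3 * T^{12} = 3 * -2 = -6
Step 2: contract S_1{}^j with v_j.
S_1{}^1 * v_1 = 6 * -3 = -18
S_1{}^2 * v_2 = -6 * 3 = -18
Result = -18 + -18 = -36

-36


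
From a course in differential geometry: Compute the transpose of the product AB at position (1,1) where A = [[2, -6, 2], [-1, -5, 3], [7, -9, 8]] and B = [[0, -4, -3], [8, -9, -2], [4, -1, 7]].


(AB)^T_{ij} = (AB)_{ji} = sum_k A_{jk} B_{ki}.
For i=1, j=1 we need (AB)_{11}:
A_{11} * B_{11} = 2 * 0 = 0
A_{12} * B_{21} = -6 * 8 = -48
A_{13} * B_{31} = 2 * 4 = 8
Sum = 0 + -48 + 8 = -40

-40


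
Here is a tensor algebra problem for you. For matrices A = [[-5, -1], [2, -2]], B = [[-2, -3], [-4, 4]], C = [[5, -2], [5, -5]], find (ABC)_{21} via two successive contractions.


(ABC)_{21} = sum_m (AB)_{2m} C_{m1}. First compute row 2 of AB.
(AB)_{21} = 2*-2 + -2*-4 = 4
(AB)_{22} = 2*-3 + -2*4 = -14
Now contract with column 1 of C:
(AB)_{21} * C_{11} = 4 * 5 = 20
(AB)_{22} * C_{21} = -14 * 5 = -70
(ABC)_{21} = 20 + -70 = -50

-50


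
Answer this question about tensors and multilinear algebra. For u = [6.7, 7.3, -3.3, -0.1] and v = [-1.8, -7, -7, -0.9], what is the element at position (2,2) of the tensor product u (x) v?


The outer product entry T_{ij} = u_i * v_j.
We need i=2, j=2.
u_2 = 7.3, v_2 = -7
T_{2,2} = 7.3 * -7 = -51.1

-51.1


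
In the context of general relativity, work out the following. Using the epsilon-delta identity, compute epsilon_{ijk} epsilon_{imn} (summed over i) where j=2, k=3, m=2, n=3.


Using the identity: epsilon_{ijk} epsilon_{imn} = delta_{jm} delta_{kn} - delta_{jn} delta_{km}.
delta_{22} = 1
delta_{33} = 1
delta_{23} = 0
delta_{32} = 0
Result = 1 * 1 - 0 * 0 = 1 - 0 = 1

1


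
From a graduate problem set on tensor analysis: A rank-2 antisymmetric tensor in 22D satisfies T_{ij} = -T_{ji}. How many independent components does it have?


An antisymmetric rank-2 tensor satisfies A_{ij} = -A_{ji}, so diagonal entries are zero.
The independent components are the upper-triangular entries: C(n, 2) = n(n-1)/2.
n = 22
C(22, 2) = 22 * 21 / 2 = 462 / 2 = 231

231


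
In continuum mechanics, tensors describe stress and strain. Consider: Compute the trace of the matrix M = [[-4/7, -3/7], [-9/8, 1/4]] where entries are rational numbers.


The trace is the sum of diagonal entries.
Diagonal: M[1,1] = -4/7, M[2,2] = 1/4
Tr(M) = -4/7 + 1/4
Computing step by step:
After adding M[1,1]: -4/7
After adding M[2,2]: -9/28
Tr(M) = -9/28

-9/28


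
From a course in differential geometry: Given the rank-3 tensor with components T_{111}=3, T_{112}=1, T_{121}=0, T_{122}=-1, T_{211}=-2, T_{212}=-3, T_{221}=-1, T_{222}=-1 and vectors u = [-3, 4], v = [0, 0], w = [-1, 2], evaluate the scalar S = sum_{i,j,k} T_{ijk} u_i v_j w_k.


S = sum over i,j,k of T_{ijk} u_i v_j w_k. Expanding all 8 terms:
T_{111}*u_1*v_1*w_1 = 3*-3*0*-1 = 0  (running total: 0)
T_{112}*u_1*v_1*w_2 = 1*-3*0*2 = 0  (running total: 0)
T_{121}*u_1*v_2*w_1 = 0*-3*0*-1 = 0  (running total: 0)
T_{122}*u_1*v_2*w_2 = -1*-3*0*2 = 0  (running total: 0)
T_{211}*u_2*v_1*w_1 = -2*4*0*-1 = 0  (running total: 0)
T_{212}*u_2*v_1*w_2 = -3*4*0*2 = 0  (running total: 0)
T_{221}*u_2*v_2*w_1 = -1*4*0*-1 = 0  (running total: 0)
T_{222}*u_2*v_2*w_2 = -1*4*0*2 = 0  (running total: 0)
S = 0

0


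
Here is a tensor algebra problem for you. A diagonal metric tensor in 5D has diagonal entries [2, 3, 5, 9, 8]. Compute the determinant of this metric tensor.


For a diagonal metric, the determinant is the product of diagonal entries.
Diagonal entries: 2, 3, 5, 9, 8
det(g) = 2 * 3 * 5 * 9 * 8 = 2160

2160


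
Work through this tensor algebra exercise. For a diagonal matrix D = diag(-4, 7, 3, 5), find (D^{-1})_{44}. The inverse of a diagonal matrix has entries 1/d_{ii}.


For a diagonal matrix, the inverse has entries (D^{-1})_{ii} = 1/d_{ii}.
The diagonal entries are: d_{11} = -4, d_{22} = 7, d_{33} = 3, d_{44} = 5
We need (D^{-1})_{44} = 1/d_{44} = 1/5 = 1/5

1/5


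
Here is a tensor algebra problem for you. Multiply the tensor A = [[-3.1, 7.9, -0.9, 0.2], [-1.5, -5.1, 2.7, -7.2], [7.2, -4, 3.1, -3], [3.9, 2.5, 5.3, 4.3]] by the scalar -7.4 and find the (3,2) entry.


Scalar multiplication: (cA)_{ij} = c * A_{ij}.
c = -7.4
A_{32} = -4
(cA)_{32} = -7.4 * -4 = 29.6

29.6


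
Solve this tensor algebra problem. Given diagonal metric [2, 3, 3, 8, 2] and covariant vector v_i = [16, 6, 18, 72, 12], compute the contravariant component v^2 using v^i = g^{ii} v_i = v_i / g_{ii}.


To raise an index with a diagonal metric: v^i = v_i / g_{ii}.
For index 2: v_2 = 6, g_{22} = 3
v^2 = 6 / 3 = 2

2


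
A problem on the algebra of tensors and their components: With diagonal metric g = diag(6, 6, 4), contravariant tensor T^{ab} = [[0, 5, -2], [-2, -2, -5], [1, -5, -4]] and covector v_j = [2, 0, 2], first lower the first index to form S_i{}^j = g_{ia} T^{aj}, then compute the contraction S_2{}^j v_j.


Step 1: lower the first index. For a diagonal metric, g_{ia} T^{aj} = g_{ii} T^{ij} (no sum on i).
g_{22} = 6
S_2{}^1 = 6 * T^{21} = 6 * -2 = -12
S_2{}^2 = 6 * T^{22} = 6 * -2 = -12
S_2{}^3 = 6 * T^{23} = 6 * -5 = -30
Step 2: contract S_2{}^j with v_j.
S_2{}^1 * v_1 = -12 * 2 = -24
S_2{}^2 * v_2 = -12 * 0 = 0
S_2{}^3 * v_3 = -30 * 2 = -60
Result = -24 + 0 + -60 = -84

-84


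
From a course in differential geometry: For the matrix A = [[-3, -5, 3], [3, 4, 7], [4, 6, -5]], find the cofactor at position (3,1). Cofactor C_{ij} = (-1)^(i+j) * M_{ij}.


To find cofactor C_{31}, delete row 3 and column 1.
The resulting 2x2 submatrix is: [[-5, 3], [4, 7]]
Minor M_{31} = -5*7 - 3*4
  = -35 - 12 = -47
Sign = (-1)^(3+1) = (-1)^4 = 1
Cofactor C_{31} = 1 * -47 = -47

-47


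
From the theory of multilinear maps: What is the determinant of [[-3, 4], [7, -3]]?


For a 2x2 matrix [[a, b], [c, d]], det = a*d - b*c.
a = -3, b = 4, c = 7, d = -3
a*d = -3 * -3 = 9
b*c = 4 * 7 = 28
det = 9 - 28 = -19

-19


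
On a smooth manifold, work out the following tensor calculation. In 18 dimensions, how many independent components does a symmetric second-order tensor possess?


A symmetric rank-2 tensor in d dimensions has d(d+1)/2 independent components.
d = 18
d(d+1)/2 = 18 * 19 / 2 = 342 / 2 = 171

171


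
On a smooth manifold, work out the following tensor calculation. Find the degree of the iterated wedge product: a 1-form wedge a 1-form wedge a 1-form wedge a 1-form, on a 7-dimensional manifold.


The degree of a wedge product is the sum of the degrees of the individual forms.
Degrees: 1, 1, 1, 1
Total degree = 1 + 1 + 1 + 1 = 4

4


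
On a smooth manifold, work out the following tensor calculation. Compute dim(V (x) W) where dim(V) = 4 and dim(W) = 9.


The dimension of a tensor product is the product of dimensions.
dim(V) = 4, dim(W) = 9
dim(V (x) W) = 4 * 9 = 36

36


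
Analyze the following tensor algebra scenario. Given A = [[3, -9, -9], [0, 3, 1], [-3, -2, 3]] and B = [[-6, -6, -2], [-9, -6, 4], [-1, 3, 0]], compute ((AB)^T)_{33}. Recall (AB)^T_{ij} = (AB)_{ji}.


(AB)^T_{ij} = (AB)_{ji} = sum_k A_{jk} B_{ki}.
For i=3, j=3 we need (AB)_{33}:
A_{31} * B_{13} = -3 * -2 = 6
A_{32} * B_{23} = -2 * 4 = -8
A_{33} * B_{33} = 3 * 0 = 0
Sum = 6 + -8 + 0 = -2

-2


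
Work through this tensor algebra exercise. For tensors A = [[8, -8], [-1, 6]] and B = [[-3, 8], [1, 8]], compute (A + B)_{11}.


Tensor addition is component-wise: (A + B)_{ij} = A_{ij} + B_{ij}.
A_{11} = 8
B_{11} = -3
(A + B)_{11} = 8 + -3 = 5

5


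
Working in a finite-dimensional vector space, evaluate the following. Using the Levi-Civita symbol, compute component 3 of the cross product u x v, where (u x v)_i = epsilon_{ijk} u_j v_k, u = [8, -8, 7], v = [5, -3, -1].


(u x v)_3 = sum_{j,k} epsilon_{3jk} u_j v_k. Only permutations of (1,2,3) contribute; the two non-zero terms are:
eps_{312} u_1 v_2 = 1 * 8 * -3 = -24
eps_{321} u_2 v_1 = -1 * -8 * 5 = 40
(u x v)_3 = 16

16


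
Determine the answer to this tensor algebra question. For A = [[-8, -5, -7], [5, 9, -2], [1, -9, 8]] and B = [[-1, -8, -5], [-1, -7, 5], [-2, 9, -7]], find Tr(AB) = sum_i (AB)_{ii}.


Tr(AB) = sum_i (AB)_{ii} where (AB)_{ii} = sum_k A_{ik} B_{ki}.
(AB)_{11} = -8*-1 + -5*-1 + -7*-2 = 27
(AB)_{22} = 5*-8 + 9*-7 + -2*9 = -121
(AB)_{33} = 1*-5 + -9*5 + 8*-7 = -106
Tr(AB) = 27 + -121 + -106 = -200

-200


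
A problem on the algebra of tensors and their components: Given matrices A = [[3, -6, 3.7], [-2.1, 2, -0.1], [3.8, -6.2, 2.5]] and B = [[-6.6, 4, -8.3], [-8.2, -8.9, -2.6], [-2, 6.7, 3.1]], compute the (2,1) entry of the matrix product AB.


(AB)_{ij} = sum_k A_{ik} B_{kj}.
For i=2, j=1:
A_{21} * B_{11} = -2.1 * -6.6 = 13.86
A_{22} * B_{21} = 2 * -8.2 = -16.4
A_{23} * B_{31} = -0.1 * -2 = 0.2
Sum = 13.86 + -16.4 + 0.2 = -2.34

-2.34


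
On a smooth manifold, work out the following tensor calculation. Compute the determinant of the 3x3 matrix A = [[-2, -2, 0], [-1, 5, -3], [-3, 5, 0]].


Expanding along the first row, det(A) = a11*M_11 - a12*M_12 + a13*M_13, where M_1j is the (1,j) minor.
Minor M_11 = 5*0 - -3*5 = 15
Minor M_12 = -1*0 - -3*-3 = -9
Minor M_13 = -1*5 - 5*-3 = 10
det = -2*(15) - -2*(-9) + 0*(10)
    = -30 - 18 + 0
    = -48

-48


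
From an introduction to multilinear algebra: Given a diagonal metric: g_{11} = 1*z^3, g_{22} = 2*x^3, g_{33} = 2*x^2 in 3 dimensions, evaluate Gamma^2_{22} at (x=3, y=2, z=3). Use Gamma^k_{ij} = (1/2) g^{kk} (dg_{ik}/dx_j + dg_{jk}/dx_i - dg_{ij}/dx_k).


For a diagonal metric, Gamma^k_{ij} = (1/2) g^{kk} (dg_{ik}/dx_j + dg_{jk}/dx_i - dg_{ij}/dx_k).
The metric is diagonal, so g_{ab} = 0 for a != b.
At the given point: g_{11} = 27, g_{22} = 54, g_{33} = 18
g^{22} = 1/54
dg_{22}/dx_2 = dg_{22}/dx_2 = 0
dg_{22}/dx_2 = dg_{22}/dx_2 = 0
dg_{22}/dx_2 = dg_{22}/dx_2 = 0
Numerator = 0 + 0 - 0 = 0
Gamma^2_{22} = 0 / (2 * 54) = 0

0


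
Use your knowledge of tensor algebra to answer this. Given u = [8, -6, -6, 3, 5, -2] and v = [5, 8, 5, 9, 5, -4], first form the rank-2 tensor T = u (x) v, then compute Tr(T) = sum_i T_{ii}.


The outer product gives T_{ij} = u_i v_j.
The trace (contraction) is Tr(T) = sum_i T_{ii} = sum_i u_i v_i.
Diagonal entries:
T_{11} = u_1 * v_1 = 8 * 5 = 40
T_{22} = u_2 * v_2 = -6 * 8 = -48
T_{33} = u_3 * v_3 = -6 * 5 = -30
T_{44} = u_4 * v_4 = 3 * 9 = 27
T_{55} = u_5 * v_5 = 5 * 5 = 25
T_{66} = u_6 * v_6 = -2 * -4 = 8
Tr(T) = 40 + -48 + -30 + 27 + 25 + 8 = 22

22


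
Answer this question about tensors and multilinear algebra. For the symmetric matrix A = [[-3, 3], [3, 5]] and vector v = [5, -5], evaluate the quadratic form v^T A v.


First compute Av:
(Av)_1 = -3*5 + 3*-5 = -30
(Av)_2 = 3*5 + 5*-5 = -10
Av = [-30, -10]
Then v^T (Av) = 5*-30 + -5*-10
= -150 + 50 = -100

-100


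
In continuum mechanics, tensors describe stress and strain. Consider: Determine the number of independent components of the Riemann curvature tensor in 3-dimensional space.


The Riemann tensor in d dimensions has d^2(d^2 - 1)/12 independent components.
d = 3, so d^2 = 9
d^2 - 1 = 8
d^2(d^2 - 1) = 9 * 8 = 72
Divide by 12: 72 / 12 = 6

6


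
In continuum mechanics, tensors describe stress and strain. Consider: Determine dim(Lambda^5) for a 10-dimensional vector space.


The dimension of the space of p-forms on an n-dimensional space is C(n, p).
n = 10, p = 5
C(10, 5) = 10! / (5! * 5!) = 252

252


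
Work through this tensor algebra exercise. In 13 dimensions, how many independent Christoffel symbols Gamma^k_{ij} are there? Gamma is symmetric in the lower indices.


Christoffel symbols Gamma^k_{ij} are symmetric in i,j, so there are d * d(d+1)/2 independent symbols.
d = 13
d(d+1)/2 = 13 * 14 / 2 = 91
Total = 13 * 91 = 1183

1183


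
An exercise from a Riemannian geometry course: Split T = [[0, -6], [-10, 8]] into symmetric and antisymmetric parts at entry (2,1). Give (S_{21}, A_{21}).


T_{21} = -10
T_{12} = -6
S_{21} = (-10 + -6)/2 = -16/2 = -8
A_{21} = (-10 - -6)/2 = -4/2 = -2
Check: S + A = -8 + -2 = -10 = T_{21}.

(-8, -2)


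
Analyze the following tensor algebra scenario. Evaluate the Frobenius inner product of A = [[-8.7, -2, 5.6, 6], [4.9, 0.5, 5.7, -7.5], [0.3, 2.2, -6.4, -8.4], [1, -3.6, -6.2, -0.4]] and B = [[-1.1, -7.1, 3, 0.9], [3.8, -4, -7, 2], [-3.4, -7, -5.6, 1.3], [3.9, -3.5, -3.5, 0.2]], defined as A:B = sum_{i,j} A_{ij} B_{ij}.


A:B = sum over all i,j of A_{ij} * B_{ij}.
Row 1: -8.7*-1.1=9.57, -2*-7.1=14.2, 5.6*3=16.8, 6*0.9=5.4 => row sum = 45.97
Row 2: 4.9*3.8=18.62, 0.5*-4=-2, 5.7*-7=-39.9, -7.5*2=-15 => row sum = -38.28
Row 3: 0.3*-3.4=-1.02, 2.2*-7=-15.4, -6.4*-5.6=35.84, -8.4*1.3=-10.92 => row sum = 8.5
Row 4: 1*3.9=3.9, -3.6*-3.5=12.6, -6.2*-3.5=21.7, -0.4*0.2=-0.08 => row sum = 38.12
Total = 45.97 + -38.28 + 8.5 + 38.12 = 54.31

54.31


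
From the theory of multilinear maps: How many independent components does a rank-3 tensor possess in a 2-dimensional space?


The number of components of a rank-r tensor in d dimensions is d^r.
Here d = 2 and r = 3.
2^3 = 8

8


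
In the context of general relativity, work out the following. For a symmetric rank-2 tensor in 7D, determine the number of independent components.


A symmetric rank-2 tensor in d dimensions has d(d+1)/2 independent components.
d = 7
d(d+1)/2 = 7 * 8 / 2 = 56 / 2 = 28

28


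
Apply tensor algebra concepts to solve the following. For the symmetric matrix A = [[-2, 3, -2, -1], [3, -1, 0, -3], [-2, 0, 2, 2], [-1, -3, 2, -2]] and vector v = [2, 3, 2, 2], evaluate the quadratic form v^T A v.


First compute Av:
(Av)_1 = -2*2 + 3*3 + -2*2 + -1*2 = -1
(Av)_2 = 3*2 + -1*3 + 0*2 + -3*2 = -3
(Av)_3 = -2*2 + 0*3 + 2*2 + 2*2 = 4
(Av)_4 = -1*2 + -3*3 + 2*2 + -2*2 = -11
Av = [-1, -3, 4, -11]
Then v^T (Av) = 2*-1 + 3*-3 + 2*4 + 2*-11
= -2 + -9 + 8 + -22 = -25

-25


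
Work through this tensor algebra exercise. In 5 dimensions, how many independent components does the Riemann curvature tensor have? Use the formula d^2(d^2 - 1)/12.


The Riemann tensor in d dimensions has d^2(d^2 - 1)/12 independent components.
d = 5, so d^2 = 25
d^2 - 1 = 24
d^2(d^2 - 1) = 25 * 24 = 600
Divide by 12: 600 / 12 = 50

50


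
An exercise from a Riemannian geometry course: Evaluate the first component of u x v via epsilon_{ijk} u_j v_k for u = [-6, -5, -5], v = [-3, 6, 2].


(u x v)_1 = sum_{j,k} epsilon_{1jk} u_j v_k. Only permutations of (1,2,3) contribute; the two non-zero terms are:
eps_{123} u_2 v_3 = 1 * -5 * 2 = -10
eps_{132} u_3 v_2 = -1 * -5 * 6 = 30
(u x v)_1 = 20

20


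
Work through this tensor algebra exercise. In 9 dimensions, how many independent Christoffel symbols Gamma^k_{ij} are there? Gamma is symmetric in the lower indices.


Christoffel symbols Gamma^k_{ij} are symmetric in i,j, so there are d * d(d+1)/2 independent symbols.
d = 9
d(d+1)/2 = 9 * 10 / 2 = 45
Total = 9 * 45 = 405

405


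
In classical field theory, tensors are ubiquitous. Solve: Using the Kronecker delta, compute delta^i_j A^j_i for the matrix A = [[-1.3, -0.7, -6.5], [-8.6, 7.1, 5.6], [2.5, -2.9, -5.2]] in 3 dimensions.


The contraction (trace) of a rank-2 tensor is the sum of its diagonal elements.
Diagonal entries: A[1,1] = -1.3, A[2,2] = 7.1, A[3,3] = -5.2
Tr(A) = -1.3 + 7.1 + -5.2 = 0.6

0.6


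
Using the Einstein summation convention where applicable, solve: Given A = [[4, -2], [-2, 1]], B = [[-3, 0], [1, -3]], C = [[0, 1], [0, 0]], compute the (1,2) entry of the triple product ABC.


(ABC)_{12} = sum_m (AB)_{1m} C_{m2}. First compute row 1 of AB.
(AB)_{11} = 4*-3 + -2*1 = -14
(AB)_{12} = 4*0 + -2*-3 = 6
Now contract with column 2 of C:
(AB)_{11} * C_{12} = -14 * 1 = -14
(AB)_{12} * C_{22} = 6 * 0 = 0
(ABC)_{12} = -14 + 0 = -14

-14


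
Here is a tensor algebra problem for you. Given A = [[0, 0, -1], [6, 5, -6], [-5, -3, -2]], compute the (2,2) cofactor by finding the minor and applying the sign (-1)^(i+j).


To find cofactor C_{22}, delete row 2 and column 2.
The resulting 2x2 submatrix is: [[0, -1], [-5, -2]]
Minor M_{22} = 0*-2 - -1*-5
  = 0 - 5 = -5
Sign = (-1)^(2+2) = (-1)^4 = 1
Cofactor C_{22} = 1 * -5 = -5

-5


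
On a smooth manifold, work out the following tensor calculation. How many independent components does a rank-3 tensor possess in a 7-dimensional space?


The number of components of a rank-r tensor in d dimensions is d^r.
Here d = 7 and r = 3.
7^3 = 343

343


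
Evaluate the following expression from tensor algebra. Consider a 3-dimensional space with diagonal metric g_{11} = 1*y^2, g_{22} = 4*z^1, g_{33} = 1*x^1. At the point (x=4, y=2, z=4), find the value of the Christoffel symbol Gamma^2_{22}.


For a diagonal metric, Gamma^k_{ij} = (1/2) g^{kk} (dg_{ik}/dx_j + dg_{jk}/dx_i - dg_{ij}/dx_k).
The metric is diagonal, so g_{ab} = 0 for a != b.
At the given point: g_{11} = 4, g_{22} = 16, g_{33} = 4
g^{22} = 1/16
dg_{22}/dx_2 = dg_{22}/dx_2 = 0
dg_{22}/dx_2 = dg_{22}/dx_2 = 0
dg_{22}/dx_2 = dg_{22}/dx_2 = 0
Numerator = 0 + 0 - 0 = 0
Gamma^2_{22} = 0 / (2 * 16) = 0

0


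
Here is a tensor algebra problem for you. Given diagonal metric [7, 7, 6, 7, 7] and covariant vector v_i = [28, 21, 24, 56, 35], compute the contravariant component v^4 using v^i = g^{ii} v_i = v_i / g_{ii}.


To raise an index with a diagonal metric: v^i = v_i / g_{ii}.
For index 4: v_4 = 56, g_{44} = 7
v^4 = 56 / 7 = 8

8


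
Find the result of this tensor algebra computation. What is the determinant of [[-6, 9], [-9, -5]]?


For a 2x2 matrix [[a, b], [c, d]], det = a*d - b*c.
a = -6, b = 9, c = -9, d = -5
a*d = -6 * -5 = 30
b*c = 9 * -9 = -81
det = 30 - -81 = 111

111


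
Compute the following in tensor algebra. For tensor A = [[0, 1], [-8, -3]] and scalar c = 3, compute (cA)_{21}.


Scalar multiplication: (cA)_{ij} = c * A_{ij}.
c = 3
A_{21} = -8
(cA)_{21} = 3 * -8 = -24

-24


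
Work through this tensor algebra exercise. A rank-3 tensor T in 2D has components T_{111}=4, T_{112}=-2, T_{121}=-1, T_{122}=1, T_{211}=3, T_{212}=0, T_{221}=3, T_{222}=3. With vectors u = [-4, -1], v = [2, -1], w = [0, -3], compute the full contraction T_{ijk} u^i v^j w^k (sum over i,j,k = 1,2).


S = sum over i,j,k of T_{ijk} u_i v_j w_k. Expanding all 8 terms:
T_{111}*u_1*v_1*w_1 = 4*-4*2*0 = 0  (running total: 0)
T_{112}*u_1*v_1*w_2 = -2*-4*2*-3 = -48  (running total: -48)
T_{121}*u_1*v_2*w_1 = -1*-4*-1*0 = 0  (running total: -48)
T_{122}*u_1*v_2*w_2 = 1*-4*-1*-3 = -12  (running total: -60)
T_{211}*u_2*v_1*w_1 = 3*-1*2*0 = 0  (running total: -60)
T_{212}*u_2*v_1*w_2 = 0*-1*2*-3 = 0  (running total: -60)
T_{221}*u_2*v_2*w_1 = 3*-1*-1*0 = 0  (running total: -60)
T_{222}*u_2*v_2*w_2 = 3*-1*-1*-3 = -9  (running total: -69)
S = -69

-69


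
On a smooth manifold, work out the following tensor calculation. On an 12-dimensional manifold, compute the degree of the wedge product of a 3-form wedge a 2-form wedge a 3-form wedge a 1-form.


The degree of a wedge product is the sum of the degrees of the individual forms.
Degrees: 3, 2, 3, 1
Total degree = 3 + 2 + 3 + 1 = 9

9


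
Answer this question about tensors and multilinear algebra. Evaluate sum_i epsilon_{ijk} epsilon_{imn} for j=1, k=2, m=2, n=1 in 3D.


Using the identity: epsilon_{ijk} epsilon_{imn} = delta_{jm} delta_{kn} - delta_{jn} delta_{km}.
delta_{12} = 0
delta_{21} = 0
delta_{11} = 1
delta_{22} = 1
Result = 0 * 0 - 1 * 1 = 0 - 1 = -1

-1


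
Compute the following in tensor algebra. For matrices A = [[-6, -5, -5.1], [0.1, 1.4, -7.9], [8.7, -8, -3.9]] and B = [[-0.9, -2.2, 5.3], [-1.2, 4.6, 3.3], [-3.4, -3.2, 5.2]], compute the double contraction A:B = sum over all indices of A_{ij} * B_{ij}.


A:B = sum over all i,j of A_{ij} * B_{ij}.
Row 1: -6*-0.9=5.4, -5*-2.2=11, -5.1*5.3=-27.03 => row sum = -10.63
Row 2: 0.1*-1.2=-0.12, 1.4*4.6=6.44, -7.9*3.3=-26.07 => row sum = -19.75
Row 3: 8.7*-3.4=-29.58, -8*-3.2=25.6, -3.9*5.2=-20.28 => row sum = -24.26
Total = -10.63 + -19.75 + -24.26 = -54.64

-54.64


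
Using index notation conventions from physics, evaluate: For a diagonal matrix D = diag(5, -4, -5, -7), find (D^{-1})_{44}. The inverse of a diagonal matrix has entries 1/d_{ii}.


For a diagonal matrix, the inverse has entries (D^{-1})_{ii} = 1/d_{ii}.
The diagonal entries are: d_{11} = 5, d_{22} = -4, d_{33} = -5, d_{44} = -7
We need (D^{-1})_{44} = 1/d_{44} = 1/-7 = -1/7

-1/7


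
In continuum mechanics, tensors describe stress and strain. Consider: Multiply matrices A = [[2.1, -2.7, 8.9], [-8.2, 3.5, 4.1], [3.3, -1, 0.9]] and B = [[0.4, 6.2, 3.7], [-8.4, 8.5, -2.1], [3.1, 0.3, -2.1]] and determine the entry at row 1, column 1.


(AB)_{ij} = sum_k A_{ik} B_{kj}.
For i=1, j=1:
A_{11} * B_{11} = 2.1 * 0.4 = 0.84
A_{12} * B_{21} = -2.7 * -8.4 = 22.68
A_{13} * B_{31} = 8.9 * 3.1 = 27.59
Sum = 0.84 + 22.68 + 27.59 = 51.11

51.11


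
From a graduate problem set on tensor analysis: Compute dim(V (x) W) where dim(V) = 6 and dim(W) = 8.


The dimension of a tensor product is the product of dimensions.
dim(V) = 6, dim(W) = 8
dim(V (x) W) = 6 * 8 = 48

48


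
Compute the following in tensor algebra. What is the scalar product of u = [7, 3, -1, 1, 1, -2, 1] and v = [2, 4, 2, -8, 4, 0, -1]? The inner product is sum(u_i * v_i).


The inner product u . v = sum of u_i * v_i.
Term-by-term: 7 * 2, 3 * 4, -1 * 2, 1 * -8, 1 * 4, -2 * 0, 1 * -1
Products: 14, 12, -2, -8, 4, 0, -1
Sum = 14 + 12 + -2 + -8 + 4 + 0 + -1 = 19

19


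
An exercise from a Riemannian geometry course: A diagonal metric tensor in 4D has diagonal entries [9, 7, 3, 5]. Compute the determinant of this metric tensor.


For a diagonal metric, the determinant is the product of diagonal entries.
Diagonal entries: 9, 7, 3, 5
det(g) = 9 * 7 * 3 * 5 = 945

945


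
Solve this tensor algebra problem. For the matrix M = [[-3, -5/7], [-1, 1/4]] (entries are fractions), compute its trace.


The trace is the sum of diagonal entries.
Diagonal: M[1,1] = -3, M[2,2] = 1/4
Tr(M) = -3 + 1/4
Computing step by step:
After adding M[1,1]: -3
After adding M[2,2]: -11/4
Tr(M) = -11/4

-11/4


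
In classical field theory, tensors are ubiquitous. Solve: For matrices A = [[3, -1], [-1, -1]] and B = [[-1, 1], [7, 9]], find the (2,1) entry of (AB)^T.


(AB)^T_{ij} = (AB)_{ji} = sum_k A_{jk} B_{ki}.
For i=2, j=1 we need (AB)_{12}:
A_{11} * B_{12} = 3 * 1 = 3
A_{12} * B_{22} = -1 * 9 = -9
Sum = 3 + -9 = -6

-6


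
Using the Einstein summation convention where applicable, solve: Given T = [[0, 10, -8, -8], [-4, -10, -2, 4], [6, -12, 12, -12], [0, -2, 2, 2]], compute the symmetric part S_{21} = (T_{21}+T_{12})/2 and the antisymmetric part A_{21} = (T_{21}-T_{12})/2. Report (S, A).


T_{21} = -4
T_{12} = 10
S_{21} = (-4 + 10)/2 = 6/2 = 3
A_{21} = (-4 - 10)/2 = -14/2 = -7
Check: S + A = 3 + -7 = -4 = T_{21}.

(3, -7)


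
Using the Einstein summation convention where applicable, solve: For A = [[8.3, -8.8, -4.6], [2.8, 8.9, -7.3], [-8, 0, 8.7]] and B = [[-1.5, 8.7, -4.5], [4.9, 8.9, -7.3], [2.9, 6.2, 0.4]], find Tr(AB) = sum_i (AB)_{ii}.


Tr(AB) = sum_i (AB)_{ii} where (AB)_{ii} = sum_k A_{ik} B_{ki}.
(AB)_{11} = 8.3*-1.5 + -8.8*4.9 + -4.6*2.9 = -68.91
(AB)_{22} = 2.8*8.7 + 8.9*8.9 + -7.3*6.2 = 58.31
(AB)_{33} = -8*-4.5 + 0*-7.3 + 8.7*0.4 = 39.48
Tr(AB) = -68.91 + 58.31 + 39.48 = 28.88

28.88
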